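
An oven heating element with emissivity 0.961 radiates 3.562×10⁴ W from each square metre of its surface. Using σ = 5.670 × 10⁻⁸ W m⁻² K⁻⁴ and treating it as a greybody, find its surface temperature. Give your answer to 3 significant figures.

T ≈ 899 K

I = εσT⁴, so T = (I/εσ)^(1/4) = (3.562×10⁴/(0.961×5.670×10⁻⁸))^(1/4) = 899 K.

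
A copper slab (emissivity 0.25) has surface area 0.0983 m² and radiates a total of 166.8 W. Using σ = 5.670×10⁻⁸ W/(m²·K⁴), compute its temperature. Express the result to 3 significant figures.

T ≈ 588 K

Area A = 0.0983 m².
P = εσAT⁴ ⇒ T = (P/(εσA))^(1/4) = (166.8/(0.25×5.670×10⁻⁸×0.0983))^(1/4) = 588 K.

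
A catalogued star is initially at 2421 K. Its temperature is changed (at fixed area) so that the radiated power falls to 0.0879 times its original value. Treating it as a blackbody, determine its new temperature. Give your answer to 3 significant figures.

P ∝ T⁴, so T₂/T₁ = (P₂/P₁)^(1/4) = (0.0879)^(1/4) = 0.544499.
T₂ = 2421 × 0.544499 = 1.32×10³ K.

T₂ ≈ 1.32×10³ K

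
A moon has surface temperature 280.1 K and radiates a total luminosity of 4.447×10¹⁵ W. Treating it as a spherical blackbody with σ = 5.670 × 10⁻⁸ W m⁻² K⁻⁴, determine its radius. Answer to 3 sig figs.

L = 4πR²σT⁴ ⇒ R = √(L/(4πσT⁴)).
σT⁴ = 349.008 W/m², so R = √(4.447×10¹⁵/(4π×349.008)) = 1.01×10⁶ m.

R ≈ 1.01×10⁶ m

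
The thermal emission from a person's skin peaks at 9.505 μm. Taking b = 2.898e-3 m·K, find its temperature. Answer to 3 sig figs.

Wien's law gives T = b/λ_max = (2.898×10⁻³ m·K)/(9.505×10⁻⁶ m) = 305 K.

T ≈ 305 K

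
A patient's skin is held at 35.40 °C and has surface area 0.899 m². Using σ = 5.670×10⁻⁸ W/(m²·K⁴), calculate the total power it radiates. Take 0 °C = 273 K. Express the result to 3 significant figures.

T = 35.40 °C + 273 = 308.40 K.
Area A = 0.899 m².
P = σAT⁴ = 5.670×10⁻⁸ × 0.899 × (308.40)⁴ = 461 W.

P ≈ 461 W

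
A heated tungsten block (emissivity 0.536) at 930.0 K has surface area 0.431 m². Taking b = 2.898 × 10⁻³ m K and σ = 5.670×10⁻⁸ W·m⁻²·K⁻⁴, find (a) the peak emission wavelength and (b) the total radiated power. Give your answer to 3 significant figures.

λ_max ≈ 3.12 μm; P ≈ 9.80×10³ W

(a) λ_max = b/T = 2.898×10⁻³/930.0 = 3.116×10⁻⁶ m = 3.12 μm.
Area A = 0.431 m².
(b) P = εσAT⁴ = 0.536×5.670×10⁻⁸×0.431×(930.0)⁴ = 9.80×10³ W.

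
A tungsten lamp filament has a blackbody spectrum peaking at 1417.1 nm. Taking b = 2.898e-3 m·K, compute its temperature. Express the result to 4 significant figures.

Wien's law gives T = b/λ_max = (2.898×10⁻³ m·K)/(1.4171×10⁻⁶ m) = 2045 K.

T ≈ 2045 K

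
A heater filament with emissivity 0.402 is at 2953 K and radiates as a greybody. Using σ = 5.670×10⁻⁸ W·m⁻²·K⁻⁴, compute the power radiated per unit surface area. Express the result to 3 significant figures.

I ≈ 1.73×10⁶ W/m²

Stefan–Boltzmann: I = εσT⁴ = 0.402 × 5.670×10⁻⁸ × (2953)⁴ = 1.73×10⁶ W/m².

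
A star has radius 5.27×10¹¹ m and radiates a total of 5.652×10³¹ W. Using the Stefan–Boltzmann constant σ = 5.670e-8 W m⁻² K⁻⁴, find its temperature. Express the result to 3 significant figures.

T ≈ 4.11×10³ K

Surface area A = 4πR² = 4π(5.27×10¹¹ m)² = 3.49005×10²⁴ m².
P = σAT⁴ ⇒ T = (P/(σA))^(1/4) = (5.652×10³¹/(5.670×10⁻⁸×3.49005×10²⁴))^(1/4) = 4.11×10³ K.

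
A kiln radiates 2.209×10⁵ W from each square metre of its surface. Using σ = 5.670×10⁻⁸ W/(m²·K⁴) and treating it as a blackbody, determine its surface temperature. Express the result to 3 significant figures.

T ≈ 1.40×10³ K

I = σT⁴, so T = (I/σ)^(1/4) = (2.209×10⁵/(5.670×10⁻⁸))^(1/4) = 1.40×10³ K.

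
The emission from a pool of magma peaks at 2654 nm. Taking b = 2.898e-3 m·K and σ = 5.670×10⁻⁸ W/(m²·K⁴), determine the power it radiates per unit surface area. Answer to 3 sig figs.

Wien's law: T = b/λ_max = 2.898×10⁻³/2.654×10⁻⁶ = 1091.94 K.
Then I = σT⁴ = 5.670×10⁻⁸×(1091.94)⁴ = 8.06×10⁴ W/m².

I ≈ 8.06×10⁴ W/m²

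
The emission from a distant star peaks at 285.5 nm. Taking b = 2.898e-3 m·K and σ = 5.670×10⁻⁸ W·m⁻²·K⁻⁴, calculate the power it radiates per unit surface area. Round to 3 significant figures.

I ≈ 6.02×10⁸ W/m²

Wien's law: T = b/λ_max = 2.898×10⁻³/2.855×10⁻⁷ = 10150.6 K.
Then I = σT⁴ = 5.670×10⁻⁸×(10150.6)⁴ = 6.02×10⁸ W/m².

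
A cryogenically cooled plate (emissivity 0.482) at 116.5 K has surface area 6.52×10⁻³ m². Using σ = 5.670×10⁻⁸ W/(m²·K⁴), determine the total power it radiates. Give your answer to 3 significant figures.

P ≈ 0.0328 W

Area A = 6.52×10⁻³ m².
P = εσAT⁴ = 0.482 × 5.670×10⁻⁸ × 6.52×10⁻³ × (116.5)⁴ = 0.0328 W.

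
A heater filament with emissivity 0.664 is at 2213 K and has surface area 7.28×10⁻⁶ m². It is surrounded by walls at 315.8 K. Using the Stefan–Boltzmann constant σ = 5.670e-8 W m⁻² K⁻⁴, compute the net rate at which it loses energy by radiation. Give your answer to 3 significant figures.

Net loss ≈ 6.57 W

Area A = 7.28×10⁻⁶ m².
Net radiated power P_net = εσA(T⁴ − T₀⁴) = 0.664×5.670×10⁻⁸×7.28×10⁻⁶×(2213⁴ − 315.8⁴).
T⁴ − T₀⁴ = 2.39842×10¹³ − 9.94600×10⁹ = 2.39743×10¹³ K⁴, so P_net = 6.57 W.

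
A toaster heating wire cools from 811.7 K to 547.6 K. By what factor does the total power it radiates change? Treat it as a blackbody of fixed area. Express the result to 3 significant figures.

P₂/P₁ ≈ 0.207

P ∝ T⁴, so P₂/P₁ = (T₂/T₁)⁴ = (547.6/811.7)⁴ = (0.674633)⁴ = 0.207.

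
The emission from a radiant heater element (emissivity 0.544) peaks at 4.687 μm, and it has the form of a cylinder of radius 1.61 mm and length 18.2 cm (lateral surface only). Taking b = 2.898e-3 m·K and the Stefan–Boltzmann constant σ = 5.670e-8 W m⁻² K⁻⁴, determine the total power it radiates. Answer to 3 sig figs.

P ≈ 8.30 W

Wien's law: T = b/λ_max = 2.898×10⁻³/4.687×10⁻⁶ = 618.306 K.
Lateral area A = 2πrL = 2π×1.61×10⁻³×0.182 = 1.84110×10⁻³ m².
Then P = εσAT⁴ = 0.544×5.670×10⁻⁸×1.84110×10⁻³×(618.306)⁴ = 8.30 W.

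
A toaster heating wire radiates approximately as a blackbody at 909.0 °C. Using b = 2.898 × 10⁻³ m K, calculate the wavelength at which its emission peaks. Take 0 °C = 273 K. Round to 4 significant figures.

λ_max ≈ 2.452 μm

T = 909.0 °C + 273 = 1182.0 K.
Wien's displacement law: λ_max = b/T = (2.898×10⁻³ m·K)/(1182.0 K) = 2.4518×10⁻⁶ m.
That is 2.452 μm, in the infrared range.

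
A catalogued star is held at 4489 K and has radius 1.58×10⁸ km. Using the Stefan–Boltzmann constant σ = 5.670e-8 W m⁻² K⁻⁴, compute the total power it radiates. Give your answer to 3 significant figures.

P ≈ 7.22×10³⁰ W

Surface area A = 4πR² = 4π(1.58×10¹¹ m)² = 3.13707×10²³ m².
P = σAT⁴ = 5.670×10⁻⁸ × 3.13707×10²³ × (4489)⁴ = 7.22×10³⁰ W.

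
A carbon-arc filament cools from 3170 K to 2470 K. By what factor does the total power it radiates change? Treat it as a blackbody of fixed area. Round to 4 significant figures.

P₂/P₁ ≈ 0.3686

P ∝ T⁴, so P₂/P₁ = (T₂/T₁)⁴ = (2470/3170)⁴ = (0.779180)⁴ = 0.3686.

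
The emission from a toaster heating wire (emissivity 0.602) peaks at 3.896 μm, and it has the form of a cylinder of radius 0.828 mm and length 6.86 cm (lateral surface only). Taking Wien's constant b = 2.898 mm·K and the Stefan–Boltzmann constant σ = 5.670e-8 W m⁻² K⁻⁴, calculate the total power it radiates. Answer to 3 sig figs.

P ≈ 3.73 W

Wien's law: T = b/λ_max = 2.898×10⁻³/3.896×10⁻⁶ = 743.840 K.
Lateral area A = 2πrL = 2π×8.28×10⁻⁴×0.0686 = 3.56890×10⁻⁴ m².
Then P = εσAT⁴ = 0.602×5.670×10⁻⁸×3.56890×10⁻⁴×(743.840)⁴ = 3.73 W.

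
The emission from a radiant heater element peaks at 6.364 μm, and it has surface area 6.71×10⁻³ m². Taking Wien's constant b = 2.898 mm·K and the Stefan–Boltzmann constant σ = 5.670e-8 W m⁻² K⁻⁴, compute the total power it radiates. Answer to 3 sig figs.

Wien's law: T = b/λ_max = 2.898×10⁻³/6.364×10⁻⁶ = 455.374 K.
Area A = 6.71×10⁻³ m².
Then P = σAT⁴ = 5.670×10⁻⁸×6.71×10⁻³×(455.374)⁴ = 16.4 W.

P ≈ 16.4 W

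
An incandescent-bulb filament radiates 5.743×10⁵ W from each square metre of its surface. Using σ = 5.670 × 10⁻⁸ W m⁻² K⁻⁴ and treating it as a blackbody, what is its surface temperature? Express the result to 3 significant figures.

T ≈ 1.78×10³ K

I = σT⁴, so T = (I/σ)^(1/4) = (5.743×10⁵/(5.670×10⁻⁸))^(1/4) = 1.78×10³ K.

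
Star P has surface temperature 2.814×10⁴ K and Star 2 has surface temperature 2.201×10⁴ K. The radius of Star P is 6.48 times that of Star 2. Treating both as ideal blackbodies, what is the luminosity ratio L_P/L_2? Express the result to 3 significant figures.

L_P/L_2 ≈ 112

L ∝ R²T⁴, so L_P/L_2 = (R_P/R_2)²(T_P/T_2)⁴ = (6.48)² × (2.814×10⁴/2.201×10⁴)⁴ = 41.9904 × 2.67188 = 112.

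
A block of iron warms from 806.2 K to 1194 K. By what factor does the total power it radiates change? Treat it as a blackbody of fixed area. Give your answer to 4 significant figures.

P ∝ T⁴, so P₂/P₁ = (T₂/T₁)⁴ = (1194/806.2)⁴ = (1.48102)⁴ = 4.811.

P₂/P₁ ≈ 4.811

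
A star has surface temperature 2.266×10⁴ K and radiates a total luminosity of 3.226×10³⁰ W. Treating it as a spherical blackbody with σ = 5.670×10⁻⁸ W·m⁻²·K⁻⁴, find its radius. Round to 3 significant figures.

R ≈ 4.14×10⁹ m

L = 4πR²σT⁴ ⇒ R = √(L/(4πσT⁴)).
σT⁴ = 1.49494×10¹⁰ W/m², so R = √(3.226×10³⁰/(4π×1.49494×10¹⁰)) = 4.14×10⁹ m.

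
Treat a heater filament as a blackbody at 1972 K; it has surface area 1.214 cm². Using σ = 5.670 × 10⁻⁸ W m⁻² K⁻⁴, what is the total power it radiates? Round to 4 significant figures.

Area A = 1.214 cm² = 1.214×10⁻⁴ m².
P = σAT⁴ = 5.670×10⁻⁸ × 1.214×10⁻⁴ × (1972)⁴ = 104.1 W.

P ≈ 104.1 W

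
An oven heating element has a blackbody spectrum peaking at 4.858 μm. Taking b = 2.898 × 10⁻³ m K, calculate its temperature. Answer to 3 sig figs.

T ≈ 597 K

Wien's law gives T = b/λ_max = (2.898×10⁻³ m·K)/(4.858×10⁻⁶ m) = 597 K.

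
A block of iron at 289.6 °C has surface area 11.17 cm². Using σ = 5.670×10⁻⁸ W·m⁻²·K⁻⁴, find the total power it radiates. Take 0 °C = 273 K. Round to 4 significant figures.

P ≈ 6.345 W

T = 289.6 °C + 273 = 562.6 K.
Area A = 11.17 cm² = 1.117×10⁻³ m².
P = σAT⁴ = 5.670×10⁻⁸ × 1.117×10⁻³ × (562.6)⁴ = 6.345 W.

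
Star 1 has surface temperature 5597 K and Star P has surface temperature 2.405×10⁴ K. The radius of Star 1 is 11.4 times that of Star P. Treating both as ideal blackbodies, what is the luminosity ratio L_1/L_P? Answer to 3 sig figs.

L ∝ R²T⁴, so L_1/L_P = (R_1/R_P)²(T_1/T_P)⁴ = (11.4)² × (5597/2.405×10⁴)⁴ = 129.96 × 2.93333×10⁻³ = 0.381.

L_1/L_P ≈ 0.381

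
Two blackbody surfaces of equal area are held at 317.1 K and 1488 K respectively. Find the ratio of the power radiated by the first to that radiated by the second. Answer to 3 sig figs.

P₁/P₂ ≈ 2.06×10⁻³

With equal areas, P₁/P₂ = (T₁/T₂)⁴ = (317.1/1488)⁴ = 2.06×10⁻³.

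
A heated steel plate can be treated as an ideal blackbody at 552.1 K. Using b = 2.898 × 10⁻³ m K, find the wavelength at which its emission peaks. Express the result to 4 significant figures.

Wien's displacement law: λ_max = b/T = (2.898×10⁻³ m·K)/(552.1 K) = 5.2490×10⁻⁶ m.
That is 5.249 μm, in the infrared range.

λ_max ≈ 5.249 μm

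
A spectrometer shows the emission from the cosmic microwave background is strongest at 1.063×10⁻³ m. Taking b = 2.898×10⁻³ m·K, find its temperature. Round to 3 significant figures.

Wien's law gives T = b/λ_max = (2.898×10⁻³ m·K)/(1.063×10⁻³ m) = 2.73 K.

T ≈ 2.73 K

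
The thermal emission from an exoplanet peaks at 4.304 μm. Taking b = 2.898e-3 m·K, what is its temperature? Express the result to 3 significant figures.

Wien's law gives T = b/λ_max = (2.898×10⁻³ m·K)/(4.304×10⁻⁶ m) = 673 K.

T ≈ 673 K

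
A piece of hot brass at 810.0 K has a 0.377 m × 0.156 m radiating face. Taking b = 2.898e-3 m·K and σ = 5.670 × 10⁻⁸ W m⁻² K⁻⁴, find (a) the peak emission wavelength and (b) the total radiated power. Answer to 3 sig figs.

λ_max ≈ 3.58 μm; P ≈ 1.44×10³ W

(a) λ_max = b/T = 2.898×10⁻³/810.0 = 3.578×10⁻⁶ m = 3.58 μm.
Area A = 0.377 × 0.156 = 0.058812 m².
(b) P = σAT⁴ = 5.670×10⁻⁸×0.058812×(810.0)⁴ = 1.44×10³ W.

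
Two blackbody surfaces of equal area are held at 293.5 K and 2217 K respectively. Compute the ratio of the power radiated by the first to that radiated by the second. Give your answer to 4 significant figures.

P₁/P₂ ≈ 3.072×10⁻⁴

With equal areas, P₁/P₂ = (T₁/T₂)⁴ = (293.5/2217)⁴ = 3.072×10⁻⁴.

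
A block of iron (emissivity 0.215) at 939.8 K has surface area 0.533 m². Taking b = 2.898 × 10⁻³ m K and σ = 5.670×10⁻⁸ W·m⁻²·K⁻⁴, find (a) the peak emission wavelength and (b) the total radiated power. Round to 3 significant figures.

λ_max ≈ 3.08 μm; P ≈ 5.07×10³ W

(a) λ_max = b/T = 2.898×10⁻³/939.8 = 3.084×10⁻⁶ m = 3.08 μm.
Area A = 0.533 m².
(b) P = εσAT⁴ = 0.215×5.670×10⁻⁸×0.533×(939.8)⁴ = 5.07×10³ W.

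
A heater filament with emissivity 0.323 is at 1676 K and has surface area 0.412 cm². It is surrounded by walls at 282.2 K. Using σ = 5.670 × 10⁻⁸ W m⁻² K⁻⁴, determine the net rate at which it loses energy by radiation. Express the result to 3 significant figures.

Area A = 0.412 cm² = 4.12×10⁻⁵ m².
Net radiated power P_net = εσA(T⁴ − T₀⁴) = 0.323×5.670×10⁻⁸×4.12×10⁻⁵×(1676⁴ − 282.2⁴).
T⁴ − T₀⁴ = 7.89035×10¹² − 6.34203×10⁹ = 7.88401×10¹² K⁴, so P_net = 5.95 W.

Net loss ≈ 5.95 W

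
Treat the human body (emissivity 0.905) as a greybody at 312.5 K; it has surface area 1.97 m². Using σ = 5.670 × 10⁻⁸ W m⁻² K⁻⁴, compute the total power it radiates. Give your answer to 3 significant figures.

Area A = 1.97 m².
P = εσAT⁴ = 0.905 × 5.670×10⁻⁸ × 1.97 × (312.5)⁴ = 964 W.

P ≈ 964 W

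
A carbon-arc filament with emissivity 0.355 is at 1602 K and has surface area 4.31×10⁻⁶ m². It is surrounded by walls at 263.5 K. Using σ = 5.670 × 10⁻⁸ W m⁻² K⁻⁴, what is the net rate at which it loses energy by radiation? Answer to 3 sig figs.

Area A = 4.31×10⁻⁶ m².
Net radiated power P_net = εσA(T⁴ − T₀⁴) = 0.355×5.670×10⁻⁸×4.31×10⁻⁶×(1602⁴ − 263.5⁴).
T⁴ − T₀⁴ = 6.58643×10¹² − 4.82084×10⁹ = 6.58161×10¹² K⁴, so P_net = 0.571 W.

Net loss ≈ 0.571 W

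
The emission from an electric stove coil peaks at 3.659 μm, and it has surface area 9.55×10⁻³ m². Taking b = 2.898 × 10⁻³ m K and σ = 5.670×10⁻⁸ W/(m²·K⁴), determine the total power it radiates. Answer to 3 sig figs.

Wien's law: T = b/λ_max = 2.898×10⁻³/3.659×10⁻⁶ = 792.020 K.
Area A = 9.55×10⁻³ m².
Then P = σAT⁴ = 5.670×10⁻⁸×9.55×10⁻³×(792.020)⁴ = 213 W.

P ≈ 213 W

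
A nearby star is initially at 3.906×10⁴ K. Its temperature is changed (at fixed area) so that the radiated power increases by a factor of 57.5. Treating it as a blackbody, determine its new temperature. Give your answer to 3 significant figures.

P ∝ T⁴, so T₂/T₁ = (P₂/P₁)^(1/4) = (57.5)^(1/4) = 2.75370.
T₂ = 3.906×10⁴ × 2.75370 = 1.08×10⁵ K.

T₂ ≈ 1.08×10⁵ K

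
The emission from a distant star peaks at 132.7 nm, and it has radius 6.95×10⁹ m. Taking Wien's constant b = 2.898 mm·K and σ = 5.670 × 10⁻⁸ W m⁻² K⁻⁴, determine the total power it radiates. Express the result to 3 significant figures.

P ≈ 7.83×10³⁰ W

Wien's law: T = b/λ_max = 2.898×10⁻³/1.327×10⁻⁷ = 21838.7 K.
Surface area A = 4πR² = 4π(6.95×10⁹ m)² = 6.06987×10²⁰ m².
Then P = σAT⁴ = 5.670×10⁻⁸×6.06987×10²⁰×(21838.7)⁴ = 7.83×10³⁰ W.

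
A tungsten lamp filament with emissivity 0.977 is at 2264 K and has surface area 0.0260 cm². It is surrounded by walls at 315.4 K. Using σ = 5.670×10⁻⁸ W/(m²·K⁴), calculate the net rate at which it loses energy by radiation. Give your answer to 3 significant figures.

Area A = 0.0260 cm² = 2.60×10⁻⁶ m².
Net radiated power P_net = εσA(T⁴ − T₀⁴) = 0.977×5.670×10⁻⁸×2.60×10⁻⁶×(2264⁴ − 315.4⁴).
T⁴ − T₀⁴ = 2.62728×10¹³ − 9.89571×10⁹ = 2.62629×10¹³ K⁴, so P_net = 3.78 W.

Net loss ≈ 3.78 W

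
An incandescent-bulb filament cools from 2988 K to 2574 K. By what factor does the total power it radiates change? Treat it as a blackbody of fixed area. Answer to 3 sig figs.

P ∝ T⁴, so P₂/P₁ = (T₂/T₁)⁴ = (2574/2988)⁴ = (0.861446)⁴ = 0.551.

P₂/P₁ ≈ 0.551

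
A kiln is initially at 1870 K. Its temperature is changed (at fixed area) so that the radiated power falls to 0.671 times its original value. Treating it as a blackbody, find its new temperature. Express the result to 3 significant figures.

P ∝ T⁴, so T₂/T₁ = (P₂/P₁)^(1/4) = (0.671)^(1/4) = 0.905067.
T₂ = 1870 × 0.905067 = 1.69×10³ K.

T₂ ≈ 1.69×10³ K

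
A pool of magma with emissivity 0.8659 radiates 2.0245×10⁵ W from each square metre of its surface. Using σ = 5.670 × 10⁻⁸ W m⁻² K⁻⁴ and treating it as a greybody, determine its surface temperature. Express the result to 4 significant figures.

I = εσT⁴, so T = (I/εσ)^(1/4) = (2.0245×10⁵/(0.8659×5.670×10⁻⁸))^(1/4) = 1425 K.

T ≈ 1425 K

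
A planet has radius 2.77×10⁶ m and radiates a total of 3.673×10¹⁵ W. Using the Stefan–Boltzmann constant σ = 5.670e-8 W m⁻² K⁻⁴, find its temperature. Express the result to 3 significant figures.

Surface area A = 4πR² = 4π(2.77×10⁶ m)² = 9.64205×10¹³ m².
P = σAT⁴ ⇒ T = (P/(σA))^(1/4) = (3.673×10¹⁵/(5.670×10⁻⁸×9.64205×10¹³))^(1/4) = 161 K.

T ≈ 161 K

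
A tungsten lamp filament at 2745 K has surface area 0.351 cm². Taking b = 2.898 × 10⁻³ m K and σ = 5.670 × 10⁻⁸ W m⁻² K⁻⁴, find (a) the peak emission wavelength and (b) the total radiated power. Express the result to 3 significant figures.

λ_max ≈ 1.06×10³ nm; P ≈ 113 W

(a) λ_max = b/T = 2.898×10⁻³/2745 = 1.056×10⁻⁶ m = 1.06×10³ nm.
Area A = 0.351 cm² = 3.51×10⁻⁵ m².
(b) P = σAT⁴ = 5.670×10⁻⁸×3.51×10⁻⁵×(2745)⁴ = 113 W.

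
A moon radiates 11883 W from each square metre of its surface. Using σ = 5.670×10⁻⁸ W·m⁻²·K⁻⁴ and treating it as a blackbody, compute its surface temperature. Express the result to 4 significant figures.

T ≈ 676.6 K

I = σT⁴, so T = (I/σ)^(1/4) = (11883/(5.670×10⁻⁸))^(1/4) = 676.6 K.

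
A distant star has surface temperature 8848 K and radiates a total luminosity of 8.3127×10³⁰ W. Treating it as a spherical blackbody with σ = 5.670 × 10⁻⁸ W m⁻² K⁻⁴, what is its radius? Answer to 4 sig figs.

R ≈ 4.363×10¹⁰ m

L = 4πR²σT⁴ ⇒ R = √(L/(4πσT⁴)).
σT⁴ = 3.47507×10⁸ W/m², so R = √(8.3127×10³⁰/(4π×3.47507×10⁸)) = 4.363×10¹⁰ m.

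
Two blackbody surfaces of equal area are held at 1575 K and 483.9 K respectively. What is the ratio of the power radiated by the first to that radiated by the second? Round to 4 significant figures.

P₁/P₂ ≈ 112.2

With equal areas, P₁/P₂ = (T₁/T₂)⁴ = (1575/483.9)⁴ = 112.2.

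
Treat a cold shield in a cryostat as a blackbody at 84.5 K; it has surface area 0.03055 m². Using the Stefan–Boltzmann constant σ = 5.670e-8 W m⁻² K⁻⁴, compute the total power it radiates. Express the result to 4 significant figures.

Area A = 0.03055 m².
P = σAT⁴ = 5.670×10⁻⁸ × 0.03055 × (84.5)⁴ = 0.08831 W.

P ≈ 0.08831 W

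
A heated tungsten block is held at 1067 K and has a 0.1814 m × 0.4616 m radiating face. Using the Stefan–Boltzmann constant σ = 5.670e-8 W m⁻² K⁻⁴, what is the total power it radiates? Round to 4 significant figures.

P ≈ 6154 W

Area A = 0.1814 × 0.4616 = 0.0837342 m².
P = σAT⁴ = 5.670×10⁻⁸ × 0.0837342 × (1067)⁴ = 6154 W.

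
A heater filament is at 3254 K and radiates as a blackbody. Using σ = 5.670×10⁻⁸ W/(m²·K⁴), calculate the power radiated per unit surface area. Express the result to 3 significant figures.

I ≈ 6.36×10⁶ W/m²

Stefan–Boltzmann: I = σT⁴ = 5.670×10⁻⁸ × (3254)⁴ = 6.36×10⁶ W/m².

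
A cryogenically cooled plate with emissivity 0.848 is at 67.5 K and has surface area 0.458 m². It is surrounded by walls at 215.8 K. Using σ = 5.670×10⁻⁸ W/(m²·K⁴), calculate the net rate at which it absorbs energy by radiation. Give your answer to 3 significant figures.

Area A = 0.458 m².
Net radiated power P_net = εσA(T⁴ − T₀⁴) = 0.848×5.670×10⁻⁸×0.458×(67.5⁴ − 215.8⁴).
T⁴ − T₀⁴ = 2.07594×10⁷ − 2.16873×10⁹ = -2.14797×10⁹ K⁴, so P_net = -47.3 W — negative, meaning a net gain of 47.3 W.

Net gain ≈ 47.3 W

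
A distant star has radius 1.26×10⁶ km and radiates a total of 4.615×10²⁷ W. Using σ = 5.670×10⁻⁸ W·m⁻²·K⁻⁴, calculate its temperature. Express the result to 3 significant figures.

T ≈ 7.99×10³ K

Surface area A = 4πR² = 4π(1.26×10⁹ m)² = 1.99504×10¹⁹ m².
P = σAT⁴ ⇒ T = (P/(σA))^(1/4) = (4.615×10²⁷/(5.670×10⁻⁸×1.99504×10¹⁹))^(1/4) = 7.99×10³ K.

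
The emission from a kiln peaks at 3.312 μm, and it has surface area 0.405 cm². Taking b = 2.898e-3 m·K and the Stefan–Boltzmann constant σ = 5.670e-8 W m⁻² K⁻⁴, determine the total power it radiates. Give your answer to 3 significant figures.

P ≈ 1.35 W

Wien's law: T = b/λ_max = 2.898×10⁻³/3.312×10⁻⁶ = 875.000 K.
Area A = 0.405 cm² = 4.05×10⁻⁵ m².
Then P = σAT⁴ = 5.670×10⁻⁸×4.05×10⁻⁵×(875.000)⁴ = 1.35 W.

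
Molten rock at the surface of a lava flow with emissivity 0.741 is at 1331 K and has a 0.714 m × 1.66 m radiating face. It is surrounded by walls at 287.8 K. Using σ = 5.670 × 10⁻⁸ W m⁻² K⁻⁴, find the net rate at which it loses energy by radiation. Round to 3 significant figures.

Net loss ≈ 1.56×10⁵ W

Area A = 0.714 × 1.66 = 1.18524 m².
Net radiated power P_net = εσA(T⁴ − T₀⁴) = 0.741×5.670×10⁻⁸×1.18524×(1331⁴ − 287.8⁴).
T⁴ − T₀⁴ = 3.13843×10¹² − 6.86062×10⁹ = 3.13157×10¹² K⁴, so P_net = 1.56×10⁵ W.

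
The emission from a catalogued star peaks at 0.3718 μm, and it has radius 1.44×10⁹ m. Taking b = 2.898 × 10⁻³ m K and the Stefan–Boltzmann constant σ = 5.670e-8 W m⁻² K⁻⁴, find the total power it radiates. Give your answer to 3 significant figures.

Wien's law: T = b/λ_max = 2.898×10⁻³/3.718×10⁻⁷ = 7794.51 K.
Surface area A = 4πR² = 4π(1.44×10⁹ m)² = 2.60576×10¹⁹ m².
Then P = σAT⁴ = 5.670×10⁻⁸×2.60576×10¹⁹×(7794.51)⁴ = 5.45×10²⁷ W.

P ≈ 5.45×10²⁷ W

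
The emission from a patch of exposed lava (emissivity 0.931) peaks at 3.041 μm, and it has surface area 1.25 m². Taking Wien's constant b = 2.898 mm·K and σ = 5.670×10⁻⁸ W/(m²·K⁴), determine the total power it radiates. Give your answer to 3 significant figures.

P ≈ 5.44×10⁴ W

Wien's law: T = b/λ_max = 2.898×10⁻³/3.041×10⁻⁶ = 952.976 K.
Area A = 1.25 m².
Then P = εσAT⁴ = 0.931×5.670×10⁻⁸×1.25×(952.976)⁴ = 5.44×10⁴ W.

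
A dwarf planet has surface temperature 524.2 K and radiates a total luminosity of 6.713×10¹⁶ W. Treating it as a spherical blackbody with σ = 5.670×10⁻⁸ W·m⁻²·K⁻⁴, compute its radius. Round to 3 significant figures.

L = 4πR²σT⁴ ⇒ R = √(L/(4πσT⁴)).
σT⁴ = 4281.26 W/m², so R = √(6.713×10¹⁶/(4π×4281.26)) = 1.12×10⁶ m.

R ≈ 1.12×10⁶ m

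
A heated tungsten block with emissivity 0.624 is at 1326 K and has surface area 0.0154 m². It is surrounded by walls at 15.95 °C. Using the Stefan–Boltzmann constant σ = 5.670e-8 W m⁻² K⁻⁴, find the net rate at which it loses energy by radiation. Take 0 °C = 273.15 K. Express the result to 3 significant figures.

Surroundings: T = 15.95 °C + 273.15 = 289.10 K.
Area A = 0.0154 m².
Net radiated power P_net = εσA(T⁴ − T₀⁴) = 0.624×5.670×10⁻⁸×0.0154×(1326⁴ − 289.10⁴).
T⁴ − T₀⁴ = 3.09153×10¹² − 6.98542×10⁹ = 3.08454×10¹² K⁴, so P_net = 1.68×10³ W.

Net loss ≈ 1.68×10³ W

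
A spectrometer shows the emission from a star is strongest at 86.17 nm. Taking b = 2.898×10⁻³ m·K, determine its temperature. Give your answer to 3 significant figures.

T ≈ 3.36×10⁴ K

Wien's law gives T = b/λ_max = (2.898×10⁻³ m·K)/(8.617×10⁻⁸ m) = 3.36×10⁴ K.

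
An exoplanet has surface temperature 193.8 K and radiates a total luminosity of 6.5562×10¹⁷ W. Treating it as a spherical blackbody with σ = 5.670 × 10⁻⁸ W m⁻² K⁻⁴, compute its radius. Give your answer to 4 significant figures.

L = 4πR²σT⁴ ⇒ R = √(L/(4πσT⁴)).
σT⁴ = 79.9831 W/m², so R = √(6.5562×10¹⁷/(4π×79.9831)) = 2.554×10⁷ m.

R ≈ 2.554×10⁷ m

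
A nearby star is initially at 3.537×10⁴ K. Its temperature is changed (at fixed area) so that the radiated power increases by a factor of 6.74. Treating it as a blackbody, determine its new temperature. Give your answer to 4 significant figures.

P ∝ T⁴, so T₂/T₁ = (P₂/P₁)^(1/4) = (6.74)^(1/4) = 1.61126.
T₂ = 3.537×10⁴ × 1.61126 = 5.699×10⁴ K.

T₂ ≈ 5.699×10⁴ K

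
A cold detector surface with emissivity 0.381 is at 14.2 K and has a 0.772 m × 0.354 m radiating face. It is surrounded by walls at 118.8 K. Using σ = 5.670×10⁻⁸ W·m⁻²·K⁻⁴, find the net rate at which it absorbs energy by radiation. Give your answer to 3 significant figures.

Net gain ≈ 1.18 W

Area A = 0.772 × 0.354 = 0.273288 m².
Net radiated power P_net = εσA(T⁴ − T₀⁴) = 0.381×5.670×10⁻⁸×0.273288×(14.2⁴ − 118.8⁴).
T⁴ − T₀⁴ = 40658.7 − 1.99189×10⁸ = -1.99148×10⁸ K⁴, so P_net = -1.18 W — negative, meaning a net gain of 1.18 W.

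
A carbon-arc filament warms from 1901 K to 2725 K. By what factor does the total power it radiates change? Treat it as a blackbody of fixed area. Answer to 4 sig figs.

P₂/P₁ ≈ 4.222

P ∝ T⁴, so P₂/P₁ = (T₂/T₁)⁴ = (2725/1901)⁴ = (1.43346)⁴ = 4.222.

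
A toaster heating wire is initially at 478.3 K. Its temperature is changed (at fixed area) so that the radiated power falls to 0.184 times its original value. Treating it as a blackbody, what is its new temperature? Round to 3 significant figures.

T₂ ≈ 313 K

P ∝ T⁴, so T₂/T₁ = (P₂/P₁)^(1/4) = (0.184)^(1/4) = 0.654944.
T₂ = 478.3 × 0.654944 = 313 K.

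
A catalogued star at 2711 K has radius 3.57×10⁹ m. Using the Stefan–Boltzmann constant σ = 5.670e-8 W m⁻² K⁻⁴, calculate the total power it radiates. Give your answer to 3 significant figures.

Surface area A = 4πR² = 4π(3.57×10⁹ m)² = 1.60157×10²⁰ m².
P = σAT⁴ = 5.670×10⁻⁸ × 1.60157×10²⁰ × (2711)⁴ = 4.91×10²⁶ W.

P ≈ 4.91×10²⁶ W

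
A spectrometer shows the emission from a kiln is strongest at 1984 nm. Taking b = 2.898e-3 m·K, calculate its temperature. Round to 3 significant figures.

T ≈ 1.46×10³ K

Wien's law gives T = b/λ_max = (2.898×10⁻³ m·K)/(1.984×10⁻⁶ m) = 1.46×10³ K.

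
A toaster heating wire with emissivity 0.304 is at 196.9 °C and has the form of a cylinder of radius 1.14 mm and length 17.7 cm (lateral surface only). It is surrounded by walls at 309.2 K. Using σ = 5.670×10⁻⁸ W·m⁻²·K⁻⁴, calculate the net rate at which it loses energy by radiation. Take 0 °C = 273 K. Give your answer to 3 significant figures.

Net loss ≈ 0.866 W

T = 196.9 °C + 273 = 469.9 K.
Lateral area A = 2πrL = 2π×1.14×10⁻³×0.177 = 1.26782×10⁻³ m².
Net radiated power P_net = εσA(T⁴ − T₀⁴) = 0.304×5.670×10⁻⁸×1.26782×10⁻³×(469.9⁴ − 309.2⁴).
T⁴ − T₀⁴ = 4.87553×10¹⁰ − 9.14025×10⁹ = 3.96150×10¹⁰ K⁴, so P_net = 0.866 W.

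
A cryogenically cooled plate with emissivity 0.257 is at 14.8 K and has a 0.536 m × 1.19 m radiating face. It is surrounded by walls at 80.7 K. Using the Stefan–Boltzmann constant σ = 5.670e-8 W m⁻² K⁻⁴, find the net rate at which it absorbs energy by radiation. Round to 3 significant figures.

Area A = 0.536 × 1.19 = 0.63784 m².
Net radiated power P_net = εσA(T⁴ − T₀⁴) = 0.257×5.670×10⁻⁸×0.63784×(14.8⁴ − 80.7⁴).
T⁴ − T₀⁴ = 47978.5 − 4.24125×10⁷ = -4.23645×10⁷ K⁴, so P_net = -0.394 W — negative, meaning a net gain of 0.394 W.

Net gain ≈ 0.394 W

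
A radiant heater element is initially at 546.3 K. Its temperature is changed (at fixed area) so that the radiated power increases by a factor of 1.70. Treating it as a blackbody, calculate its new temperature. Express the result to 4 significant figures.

T₂ ≈ 623.8 K

P ∝ T⁴, so T₂/T₁ = (P₂/P₁)^(1/4) = (1.70)^(1/4) = 1.14186.
T₂ = 546.3 × 1.14186 = 623.8 K.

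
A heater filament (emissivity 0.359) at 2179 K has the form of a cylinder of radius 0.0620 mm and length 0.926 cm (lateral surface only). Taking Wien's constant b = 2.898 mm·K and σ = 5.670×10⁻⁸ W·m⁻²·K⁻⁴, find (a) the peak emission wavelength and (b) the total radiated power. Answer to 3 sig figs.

λ_max ≈ 1.33 μm; P ≈ 1.66 W

(a) λ_max = b/T = 2.898×10⁻³/2179 = 1.330×10⁻⁶ m = 1.33 μm.
Lateral area A = 2πrL = 2π×6.20×10⁻⁵×9.26×10⁻³ = 3.60730×10⁻⁶ m².
(b) P = εσAT⁴ = 0.359×5.670×10⁻⁸×3.60730×10⁻⁶×(2179)⁴ = 1.66 W.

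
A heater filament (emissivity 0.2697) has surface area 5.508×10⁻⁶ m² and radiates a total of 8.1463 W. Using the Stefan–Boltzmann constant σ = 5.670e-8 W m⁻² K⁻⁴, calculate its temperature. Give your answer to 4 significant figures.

Area A = 5.508×10⁻⁶ m².
P = εσAT⁴ ⇒ T = (P/(εσA))^(1/4) = (8.1463/(0.2697×5.670×10⁻⁸×5.508×10⁻⁶))^(1/4) = 3136 K.

T ≈ 3136 K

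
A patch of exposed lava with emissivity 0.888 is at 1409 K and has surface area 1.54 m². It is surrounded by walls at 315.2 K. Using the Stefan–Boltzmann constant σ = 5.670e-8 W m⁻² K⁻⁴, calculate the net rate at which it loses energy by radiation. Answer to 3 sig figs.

Area A = 1.54 m².
Net radiated power P_net = εσA(T⁴ − T₀⁴) = 0.888×5.670×10⁻⁸×1.54×(1409⁴ − 315.2⁴).
T⁴ − T₀⁴ = 3.94134×10¹² − 9.87063×10⁹ = 3.93147×10¹² K⁴, so P_net = 3.05×10⁵ W.

Net loss ≈ 3.05×10⁵ W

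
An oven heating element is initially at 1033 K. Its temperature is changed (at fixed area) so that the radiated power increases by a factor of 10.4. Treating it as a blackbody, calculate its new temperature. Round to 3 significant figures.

T₂ ≈ 1.86×10³ K

P ∝ T⁴, so T₂/T₁ = (P₂/P₁)^(1/4) = (10.4)^(1/4) = 1.79580.
T₂ = 1033 × 1.79580 = 1.86×10³ K.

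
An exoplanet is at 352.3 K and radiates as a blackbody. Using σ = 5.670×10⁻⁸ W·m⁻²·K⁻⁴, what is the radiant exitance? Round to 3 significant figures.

Stefan–Boltzmann: I = σT⁴ = 5.670×10⁻⁸ × (352.3)⁴ = 873 W/m².

I ≈ 873 W/m²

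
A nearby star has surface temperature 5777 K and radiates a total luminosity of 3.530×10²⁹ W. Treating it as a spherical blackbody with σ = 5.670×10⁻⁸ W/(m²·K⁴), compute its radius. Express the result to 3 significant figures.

R ≈ 2.11×10¹⁰ m

L = 4πR²σT⁴ ⇒ R = √(L/(4πσT⁴)).
σT⁴ = 6.31528×10⁷ W/m², so R = √(3.530×10²⁹/(4π×6.31528×10⁷)) = 2.11×10¹⁰ m.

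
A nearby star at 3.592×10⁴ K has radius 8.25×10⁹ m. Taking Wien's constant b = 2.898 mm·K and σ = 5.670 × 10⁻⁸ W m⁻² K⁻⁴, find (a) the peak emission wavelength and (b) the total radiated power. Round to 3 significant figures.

(a) λ_max = b/T = 2.898×10⁻³/3.592×10⁴ = 8.068×10⁻⁸ m = 80.7 nm.
Surface area A = 4πR² = 4π(8.25×10⁹ m)² = 8.55299×10²⁰ m².
(b) P = σAT⁴ = 5.670×10⁻⁸×8.55299×10²⁰×(3.592×10⁴)⁴ = 8.07×10³¹ W.

λ_max ≈ 80.7 nm; P ≈ 8.07×10³¹ W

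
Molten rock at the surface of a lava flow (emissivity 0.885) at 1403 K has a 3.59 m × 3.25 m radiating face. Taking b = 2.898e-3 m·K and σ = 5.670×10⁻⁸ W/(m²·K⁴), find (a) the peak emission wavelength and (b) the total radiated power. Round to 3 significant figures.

(a) λ_max = b/T = 2.898×10⁻³/1403 = 2.066×10⁻⁶ m = 2.07×10³ nm.
Area A = 3.59 × 3.25 = 11.6675 m².
(b) P = εσAT⁴ = 0.885×5.670×10⁻⁸×11.6675×(1403)⁴ = 2.27×10⁶ W.

λ_max ≈ 2.07×10³ nm; P ≈ 2.27×10⁶ W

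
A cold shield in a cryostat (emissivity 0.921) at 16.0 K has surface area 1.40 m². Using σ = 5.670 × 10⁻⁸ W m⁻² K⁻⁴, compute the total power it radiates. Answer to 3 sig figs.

Area A = 1.40 m².
P = εσAT⁴ = 0.921 × 5.670×10⁻⁸ × 1.40 × (16.0)⁴ = 4.79×10⁻³ W.

P ≈ 4.79×10⁻³ W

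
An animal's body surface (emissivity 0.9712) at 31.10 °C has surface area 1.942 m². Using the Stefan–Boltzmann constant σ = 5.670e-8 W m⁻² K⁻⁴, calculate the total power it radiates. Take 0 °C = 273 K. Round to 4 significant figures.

T = 31.10 °C + 273 = 304.10 K.
Area A = 1.942 m².
P = εσAT⁴ = 0.9712 × 5.670×10⁻⁸ × 1.942 × (304.10)⁴ = 914.5 W.

P ≈ 914.5 W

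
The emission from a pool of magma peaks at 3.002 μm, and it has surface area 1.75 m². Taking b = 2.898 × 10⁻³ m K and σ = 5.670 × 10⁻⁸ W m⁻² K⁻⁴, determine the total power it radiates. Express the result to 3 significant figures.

P ≈ 8.62×10⁴ W

Wien's law: T = b/λ_max = 2.898×10⁻³/3.002×10⁻⁶ = 965.356 K.
Area A = 1.75 m².
Then P = σAT⁴ = 5.670×10⁻⁸×1.75×(965.356)⁴ = 8.62×10⁴ W.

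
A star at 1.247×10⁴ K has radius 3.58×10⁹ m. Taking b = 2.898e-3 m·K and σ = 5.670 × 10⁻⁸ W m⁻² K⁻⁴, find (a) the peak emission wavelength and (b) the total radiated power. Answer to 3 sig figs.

(a) λ_max = b/T = 2.898×10⁻³/1.247×10⁴ = 2.324×10⁻⁷ m = 232 nm.
Surface area A = 4πR² = 4π(3.58×10⁹ m)² = 1.61056×10²⁰ m².
(b) P = σAT⁴ = 5.670×10⁻⁸×1.61056×10²⁰×(1.247×10⁴)⁴ = 2.21×10²⁹ W.

λ_max ≈ 232 nm; P ≈ 2.21×10²⁹ W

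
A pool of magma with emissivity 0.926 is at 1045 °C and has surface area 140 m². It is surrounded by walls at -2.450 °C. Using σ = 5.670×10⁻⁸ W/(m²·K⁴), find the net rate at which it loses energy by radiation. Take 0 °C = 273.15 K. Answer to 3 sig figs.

T = 1045 °C + 273.15 = 1318.15 K.
Surroundings: T = -2.450 °C + 273.15 = 270.700 K.
Area A = 140 m².
Net radiated power P_net = εσA(T⁴ − T₀⁴) = 0.926×5.670×10⁻⁸×140×(1318.15⁴ − 270.700⁴).
T⁴ − T₀⁴ = 3.01897×10¹² − 5.36974×10⁹ = 3.01360×10¹² K⁴, so P_net = 2.22×10⁷ W.

Net loss ≈ 2.22×10⁷ W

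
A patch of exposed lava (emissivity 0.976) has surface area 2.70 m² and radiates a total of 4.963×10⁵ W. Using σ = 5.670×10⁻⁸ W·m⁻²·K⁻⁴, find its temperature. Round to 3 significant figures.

T ≈ 1.35×10³ K

Area A = 2.70 m².
P = εσAT⁴ ⇒ T = (P/(εσA))^(1/4) = (4.963×10⁵/(0.976×5.670×10⁻⁸×2.70))^(1/4) = 1.35×10³ K.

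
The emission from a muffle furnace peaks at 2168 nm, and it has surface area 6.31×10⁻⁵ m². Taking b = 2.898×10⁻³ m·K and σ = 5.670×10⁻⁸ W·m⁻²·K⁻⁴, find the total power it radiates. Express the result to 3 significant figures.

P ≈ 11.4 W

Wien's law: T = b/λ_max = 2.898×10⁻³/2.168×10⁻⁶ = 1336.72 K.
Area A = 6.31×10⁻⁵ m².
Then P = σAT⁴ = 5.670×10⁻⁸×6.31×10⁻⁵×(1336.72)⁴ = 11.4 W.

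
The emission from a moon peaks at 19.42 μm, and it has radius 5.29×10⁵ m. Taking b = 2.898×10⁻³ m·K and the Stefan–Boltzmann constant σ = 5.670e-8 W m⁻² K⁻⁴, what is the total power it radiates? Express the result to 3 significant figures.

P ≈ 9.89×10¹³ W

Wien's law: T = b/λ_max = 2.898×10⁻³/1.942×10⁻⁵ = 149.228 K.
Surface area A = 4πR² = 4π(5.29×10⁵ m)² = 3.51659×10¹² m².
Then P = σAT⁴ = 5.670×10⁻⁸×3.51659×10¹²×(149.228)⁴ = 9.89×10¹³ W.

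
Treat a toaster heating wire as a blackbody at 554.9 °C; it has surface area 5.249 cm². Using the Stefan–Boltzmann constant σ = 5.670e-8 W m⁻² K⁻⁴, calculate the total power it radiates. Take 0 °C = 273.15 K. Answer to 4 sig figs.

T = 554.9 °C + 273.15 = 828.05 K.
Area A = 5.249 cm² = 5.249×10⁻⁴ m².
P = σAT⁴ = 5.670×10⁻⁸ × 5.249×10⁻⁴ × (828.05)⁴ = 13.99 W.

P ≈ 13.99 W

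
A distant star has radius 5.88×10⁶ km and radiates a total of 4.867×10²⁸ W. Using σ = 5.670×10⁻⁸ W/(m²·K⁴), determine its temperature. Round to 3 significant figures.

Surface area A = 4πR² = 4π(5.88×10⁹ m)² = 4.34475×10²⁰ m².
P = σAT⁴ ⇒ T = (P/(σA))^(1/4) = (4.867×10²⁸/(5.670×10⁻⁸×4.34475×10²⁰))^(1/4) = 6.67×10³ K.

T ≈ 6.67×10³ K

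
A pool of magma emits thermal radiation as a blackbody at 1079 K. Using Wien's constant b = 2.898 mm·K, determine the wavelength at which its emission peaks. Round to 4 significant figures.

Wien's displacement law: λ_max = b/T = (2.898×10⁻³ m·K)/(1079 K) = 2.6858×10⁻⁶ m.
That is 2.686 μm, in the infrared range.

λ_max ≈ 2.686 μm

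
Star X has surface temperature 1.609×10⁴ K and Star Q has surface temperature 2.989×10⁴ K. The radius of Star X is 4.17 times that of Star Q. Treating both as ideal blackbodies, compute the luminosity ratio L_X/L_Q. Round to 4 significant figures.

L ∝ R²T⁴, so L_X/L_Q = (R_X/R_Q)²(T_X/T_Q)⁴ = (4.17)² × (1.609×10⁴/2.989×10⁴)⁴ = 17.3889 × 0.0839693 = 1.460.

L_X/L_Q ≈ 1.460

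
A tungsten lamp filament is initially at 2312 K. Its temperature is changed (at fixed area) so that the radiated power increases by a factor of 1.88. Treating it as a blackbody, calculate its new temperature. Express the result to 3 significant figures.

T₂ ≈ 2.71×10³ K

P ∝ T⁴, so T₂/T₁ = (P₂/P₁)^(1/4) = (1.88)^(1/4) = 1.17095.
T₂ = 2312 × 1.17095 = 2.71×10³ K.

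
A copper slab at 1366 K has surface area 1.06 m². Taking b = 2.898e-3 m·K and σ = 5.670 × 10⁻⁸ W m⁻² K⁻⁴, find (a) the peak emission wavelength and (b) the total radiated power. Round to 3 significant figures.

(a) λ_max = b/T = 2.898×10⁻³/1366 = 2.122×10⁻⁶ m = 2.12 μm.
Area A = 1.06 m².
(b) P = σAT⁴ = 5.670×10⁻⁸×1.06×(1366)⁴ = 2.09×10⁵ W.

λ_max ≈ 2.12 μm; P ≈ 2.09×10⁵ W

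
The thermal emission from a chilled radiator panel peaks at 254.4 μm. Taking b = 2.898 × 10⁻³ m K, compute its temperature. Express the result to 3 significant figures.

Wien's law gives T = b/λ_max = (2.898×10⁻³ m·K)/(2.544×10⁻⁴ m) = 11.4 K.

T ≈ 11.4 K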